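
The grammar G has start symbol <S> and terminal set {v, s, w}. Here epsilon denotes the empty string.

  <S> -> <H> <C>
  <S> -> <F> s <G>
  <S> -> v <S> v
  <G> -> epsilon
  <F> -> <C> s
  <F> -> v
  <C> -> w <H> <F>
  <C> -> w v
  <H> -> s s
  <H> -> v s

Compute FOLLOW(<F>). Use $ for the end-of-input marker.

FIRST(<G>): from <G>->epsilon we get {epsilon}. So FIRST(<G>) = {epsilon}.
FIRST(<C>): from <C>->w <H> <F> we get {w}; from <C>->w v we get {w}. So FIRST(<C>) = {w}.
FIRST(<H>): from <H>->s s we get {s}; from <H>->v s we get {v}. So FIRST(<H>) = {s, v}.
FIRST(<F>): from <F>-><C> s we get {w}; from <F>->v we get {v}. So FIRST(<F>) = {v, w}.
FIRST(<S>): from <S>-><H> <C> we get {s, v}; from <S>-><F> s <G> we get {v, w}; from <S>->v <S> v we get {v}. So FIRST(<S>) = {s, v, w}.
FOLLOW(<S>) includes $ since <S> is the start symbol.
FOLLOW(<S>): in <S>->v <S> v, <S> is followed by v with FIRST {v}. Thus FOLLOW(<S>) = {$, v}.
FOLLOW(<G>): in <S>-><F> s <G>, the suffix after <G> is empty, so FOLLOW(<G>) ⊇ FOLLOW(<S>) = {$, v}. Thus FOLLOW(<G>) = {$, v}.
FOLLOW(<C>): in <S>-><H> <C>, the suffix after <C> is empty, so FOLLOW(<C>) ⊇ FOLLOW(<S>) = {$, v}; in <F>-><C> s, <C> is followed by s with FIRST {s}. Thus FOLLOW(<C>) = {$, s, v}.
FOLLOW(<F>): in <S>-><F> s <G>, <F> is followed by s <G> with FIRST {s}; in <C>->w <H> <F>, the suffix after <F> is empty, so FOLLOW(<F>) ⊇ FOLLOW(<C>) = {$, s, v}. Thus FOLLOW(<F>) = {$, s, v}.
FOLLOW(<H>): in <S>-><H> <C>, <H> is followed by <C> with FIRST {w}; in <C>->w <H> <F>, <H> is followed by <F> with FIRST {v, w}. Thus FOLLOW(<H>) = {v, w}.

{$, s, v}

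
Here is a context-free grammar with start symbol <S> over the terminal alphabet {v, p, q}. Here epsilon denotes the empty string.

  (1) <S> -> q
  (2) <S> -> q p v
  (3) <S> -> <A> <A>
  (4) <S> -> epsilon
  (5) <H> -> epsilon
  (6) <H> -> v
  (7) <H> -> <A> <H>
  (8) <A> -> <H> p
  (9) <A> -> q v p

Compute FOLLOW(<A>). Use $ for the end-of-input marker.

FIRST(<S>): from <S>->q we get {q}; from <S>->q p v we get {q}; from <S>-><A> <A> we get {p, q, v}; from <S>->epsilon we get {epsilon}. So FIRST(<S>) = {epsilon, p, q, v}.
FIRST(<H>): from <H>->epsilon we get {epsilon}; from <H>->v we get {v}; from <H>-><A> <H> we get {p, q, v}. So FIRST(<H>) = {epsilon, p, q, v}.
FIRST(<A>): from <A>-><H> p we get {p, q, v}; from <A>->q v p we get {q}. So FIRST(<A>) = {p, q, v}.
FOLLOW(<S>) includes $ since <S> is the start symbol.
FOLLOW(<S>): <S> appears on no right-hand side. Thus FOLLOW(<S>) = {$}.
FOLLOW(<H>): in <H>-><A> <H>, the suffix after <H> is empty (adds nothing new); in <A>-><H> p, <H> is followed by p with FIRST {p}. Thus FOLLOW(<H>) = {p}.
FOLLOW(<A>): in <S>-><A> <A> (occurrence 1), <A> is followed by <A> with FIRST {p, q, v}; in <S>-><A> <A> (occurrence 2), the suffix after <A> is empty, so FOLLOW(<A>) ⊇ FOLLOW(<S>) = {$}; in <H>-><A> <H>, <A> is followed by <H> with FIRST {epsilon, p, q, v}; in <H>-><A> <H>, the suffix after <A> is nullable, so FOLLOW(<A>) ⊇ FOLLOW(<H>) = {p}. Thus FOLLOW(<A>) = {$, p, q, v}.

{$, p, q, v}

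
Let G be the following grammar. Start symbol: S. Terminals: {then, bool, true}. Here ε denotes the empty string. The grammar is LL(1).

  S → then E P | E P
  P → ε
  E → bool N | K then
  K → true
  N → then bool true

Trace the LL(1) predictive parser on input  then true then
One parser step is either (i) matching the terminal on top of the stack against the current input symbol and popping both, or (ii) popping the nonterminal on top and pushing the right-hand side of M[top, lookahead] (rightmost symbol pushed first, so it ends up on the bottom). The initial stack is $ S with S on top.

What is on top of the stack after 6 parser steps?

P

step 1: stack=$ S  input=then true then $  — expand S → then E P
step 2: stack=$ P E then  input=then true then $  — match then
step 3: stack=$ P E  input=true then $  — expand E → K then
step 4: stack=$ P then K  input=true then $  — expand K → true
step 5: stack=$ P then true  input=true then $  — match true
step 6: stack=$ P then  input=then $  — match then
Stack after step 6: $ P (top = P).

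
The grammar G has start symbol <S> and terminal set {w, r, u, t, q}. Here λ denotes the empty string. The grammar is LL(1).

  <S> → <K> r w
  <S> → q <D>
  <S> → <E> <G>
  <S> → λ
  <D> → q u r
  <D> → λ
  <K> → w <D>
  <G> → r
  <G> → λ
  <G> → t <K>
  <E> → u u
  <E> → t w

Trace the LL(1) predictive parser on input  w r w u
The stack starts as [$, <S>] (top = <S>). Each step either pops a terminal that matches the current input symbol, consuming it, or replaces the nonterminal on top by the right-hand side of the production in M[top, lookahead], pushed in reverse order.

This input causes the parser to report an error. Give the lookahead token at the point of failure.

     Stack        Input      Action
  1  $ <S>        w r w u $  expand <S> → <K> r w
  2  $ w r <K>    w r w u $  expand <K> → w <D>
  3  $ w r <D> w  w r w u $  match w
  4  $ w r <D>    r w u $    expand <D> → λ
  5  $ w r        r w u $    match r
  6  $ w          w u $      match w
  7  $            u $        error: stack empty but input remains

u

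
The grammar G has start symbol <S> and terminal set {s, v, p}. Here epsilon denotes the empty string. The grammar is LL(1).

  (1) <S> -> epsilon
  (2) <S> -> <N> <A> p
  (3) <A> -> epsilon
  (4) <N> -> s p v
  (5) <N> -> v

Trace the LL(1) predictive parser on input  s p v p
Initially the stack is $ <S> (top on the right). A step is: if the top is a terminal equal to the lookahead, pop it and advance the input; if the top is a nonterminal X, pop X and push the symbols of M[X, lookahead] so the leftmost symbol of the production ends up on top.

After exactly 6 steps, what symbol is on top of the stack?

step 1: stack=$ <S>  input=s p v p $  — expand <S> -> <N> <A> p
step 2: stack=$ p <A> <N>  input=s p v p $  — expand <N> -> s p v
step 3: stack=$ p <A> v p s  input=s p v p $  — match s
step 4: stack=$ p <A> v p  input=p v p $  — match p
step 5: stack=$ p <A> v  input=v p $  — match v
step 6: stack=$ p <A>  input=p $  — expand <A> -> epsilon
Stack after step 6: $ p (top = p).

p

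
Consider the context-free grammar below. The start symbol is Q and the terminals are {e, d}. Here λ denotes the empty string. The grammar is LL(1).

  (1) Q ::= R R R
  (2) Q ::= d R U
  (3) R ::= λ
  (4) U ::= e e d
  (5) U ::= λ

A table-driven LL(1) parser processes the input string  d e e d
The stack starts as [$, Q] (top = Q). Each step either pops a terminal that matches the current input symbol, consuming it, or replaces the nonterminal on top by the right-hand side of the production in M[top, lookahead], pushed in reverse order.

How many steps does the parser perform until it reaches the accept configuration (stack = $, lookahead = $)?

7

     Stack    Input      Action
  1  $ Q      d e e d $  expand Q ::= d R U
  2  $ U R d  d e e d $  match d
  3  $ U R    e e d $    expand R ::= λ
  4  $ U      e e d $    expand U ::= e e d
  5  $ d e e  e e d $    match e
  6  $ d e    e d $      match e
  7  $ d      d $        match d
Accept reached after 7 steps.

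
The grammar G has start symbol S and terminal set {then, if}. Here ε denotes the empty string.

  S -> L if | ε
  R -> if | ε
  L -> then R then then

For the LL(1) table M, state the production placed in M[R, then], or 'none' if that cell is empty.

FIRST(R): from R->if we get {if}; from R->ε we get {ε}. So FIRST(R) = {ε, if}.
FIRST(L): from L->then R then then we get {then}. So FIRST(L) = {then}.
FIRST(S): from S->L if we get {then}; from S->ε we get {ε}. So FIRST(S) = {ε, then}.
FOLLOW(S) includes $ since S is the start symbol.
FOLLOW(R): in L->then R then then, R is followed by then then with FIRST {then}. Thus FOLLOW(R) = {then}.
For R -> if: FIRST(if) = {if}, so it goes in M[R, t] for t ∈ {if}.
For R -> ε: FIRST(ε) = {ε}, so it goes in M[R, t] for t ∈ {}; since ε ∈ FIRST, also for every t ∈ FOLLOW(R) = {then}.

R -> ε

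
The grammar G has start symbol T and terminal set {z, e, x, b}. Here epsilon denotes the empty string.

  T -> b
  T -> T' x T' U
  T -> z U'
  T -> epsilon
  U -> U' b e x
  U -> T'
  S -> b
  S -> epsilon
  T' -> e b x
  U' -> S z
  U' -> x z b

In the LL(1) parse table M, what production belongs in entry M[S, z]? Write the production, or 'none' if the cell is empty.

S -> epsilon

FIRST(S) = {epsilon, b}
FIRST(T') = {e}
FIRST(T) = {epsilon, b, e, z}  (via T' x T' U)
FIRST(U') = {b, x, z}  (via S z)
FIRST(U) = {b, e, x, z}  (via U' b e x, T')
FOLLOW(T) includes $ since T is the start symbol.
FOLLOW(S): in U'->S z, S is followed by z with FIRST {z}. Thus FOLLOW(S) = {z}.
For S -> b: FIRST(b) = {b}, so it goes in M[S, t] for t ∈ {b}.
For S -> epsilon: FIRST(epsilon) = {epsilon}, so it goes in M[S, t] for t ∈ {}; since epsilon ∈ FIRST, also for every t ∈ FOLLOW(S) = {z}.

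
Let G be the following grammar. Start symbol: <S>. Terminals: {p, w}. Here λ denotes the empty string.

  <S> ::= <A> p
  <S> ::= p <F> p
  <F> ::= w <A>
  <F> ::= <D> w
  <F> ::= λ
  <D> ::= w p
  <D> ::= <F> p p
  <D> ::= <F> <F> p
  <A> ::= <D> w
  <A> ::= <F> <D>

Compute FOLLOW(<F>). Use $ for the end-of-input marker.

FIRST(<S>): from <S>::=<A> p we get {p, w}; from <S>::=p <F> p we get {p}. So FIRST(<S>) = {p, w}.
FIRST(<F>): from <F>::=w <A> we get {w}; from <F>::=<D> w we get {p, w}; from <F>::=λ we get {λ}. So FIRST(<F>) = {λ, p, w}.
FIRST(<D>): from <D>::=w p we get {w}; from <D>::=<F> p p we get {p, w}; from <D>::=<F> <F> p we get {p, w}. So FIRST(<D>) = {p, w}.
FIRST(<A>): from <A>::=<D> w we get {p, w}; from <A>::=<F> <D> we get {p, w}. So FIRST(<A>) = {p, w}.
FOLLOW(<S>) includes $ since <S> is the start symbol.
FOLLOW(<S>): <S> appears on no right-hand side. Thus FOLLOW(<S>) = {$}.
FOLLOW(<F>): in <S>::=p <F> p, <F> is followed by p with FIRST {p}; in <D>::=<F> p p, <F> is followed by p p with FIRST {p}; in <D>::=<F> <F> p (occurrence 1), <F> is followed by <F> p with FIRST {p, w}; in <D>::=<F> <F> p (occurrence 2), <F> is followed by p with FIRST {p}; in <A>::=<F> <D>, <F> is followed by <D> with FIRST {p, w}. Thus FOLLOW(<F>) = {p, w}.
FOLLOW(<A>): in <S>::=<A> p, <A> is followed by p with FIRST {p}; in <F>::=w <A>, the suffix after <A> is empty, so FOLLOW(<A>) ⊇ FOLLOW(<F>) = {p, w}. Thus FOLLOW(<A>) = {p, w}.
FOLLOW(<D>): in <F>::=<D> w, <D> is followed by w with FIRST {w}; in <A>::=<D> w, <D> is followed by w with FIRST {w}; in <A>::=<F> <D>, the suffix after <D> is empty, so FOLLOW(<D>) ⊇ FOLLOW(<A>) = {p, w}. Thus FOLLOW(<D>) = {p, w}.

{p, w}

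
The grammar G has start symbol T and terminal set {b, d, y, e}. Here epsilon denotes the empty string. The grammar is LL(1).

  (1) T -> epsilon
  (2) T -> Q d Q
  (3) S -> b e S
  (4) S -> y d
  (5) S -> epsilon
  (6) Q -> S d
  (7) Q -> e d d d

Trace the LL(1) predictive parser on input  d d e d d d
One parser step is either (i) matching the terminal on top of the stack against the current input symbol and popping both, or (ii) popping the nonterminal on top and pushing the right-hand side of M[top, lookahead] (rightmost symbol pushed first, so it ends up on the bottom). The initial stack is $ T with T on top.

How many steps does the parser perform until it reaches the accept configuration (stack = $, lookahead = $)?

10

step 1: stack=$ T  input=d d e d d d $  — expand T -> Q d Q
step 2: stack=$ Q d Q  input=d d e d d d $  — expand Q -> S d
step 3: stack=$ Q d d S  input=d d e d d d $  — expand S -> epsilon
step 4: stack=$ Q d d  input=d d e d d d $  — match d
step 5: stack=$ Q d  input=d e d d d $  — match d
step 6: stack=$ Q  input=e d d d $  — expand Q -> e d d d
step 7: stack=$ d d d e  input=e d d d $  — match e
step 8: stack=$ d d d  input=d d d $  — match d
step 9: stack=$ d d  input=d d $  — match d
step 10: stack=$ d  input=d $  — match d
Accept reached after 10 steps.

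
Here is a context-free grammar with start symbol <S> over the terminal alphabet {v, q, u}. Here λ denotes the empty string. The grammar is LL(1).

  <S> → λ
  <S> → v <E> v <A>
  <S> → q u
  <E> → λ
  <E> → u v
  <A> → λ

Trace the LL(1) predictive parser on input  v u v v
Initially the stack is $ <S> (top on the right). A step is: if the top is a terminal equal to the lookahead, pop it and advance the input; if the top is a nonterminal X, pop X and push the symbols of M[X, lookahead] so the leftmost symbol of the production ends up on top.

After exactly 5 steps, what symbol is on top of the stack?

v

     Stack          Input      Action
  1  $ <S>          v u v v $  expand <S> → v <E> v <A>
  2  $ <A> v <E> v  v u v v $  match v
  3  $ <A> v <E>    u v v $    expand <E> → u v
  4  $ <A> v v u    u v v $    match u
  5  $ <A> v v      v v $      match v
Stack after step 5: $ <A> v (top = v).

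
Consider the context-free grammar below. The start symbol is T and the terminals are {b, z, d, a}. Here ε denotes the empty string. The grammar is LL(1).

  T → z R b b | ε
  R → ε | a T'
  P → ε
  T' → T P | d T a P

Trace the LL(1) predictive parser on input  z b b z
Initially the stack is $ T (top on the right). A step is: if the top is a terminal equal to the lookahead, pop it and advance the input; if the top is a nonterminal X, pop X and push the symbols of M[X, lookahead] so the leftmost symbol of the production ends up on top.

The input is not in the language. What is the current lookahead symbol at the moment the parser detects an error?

step 1: stack=$ T  input=z b b z $  — expand T → z R b b
step 2: stack=$ b b R z  input=z b b z $  — match z
step 3: stack=$ b b R  input=b b z $  — expand R → ε
step 4: stack=$ b b  input=b b z $  — match b
step 5: stack=$ b  input=b z $  — match b
step 6: stack=$  input=z $  — error: stack empty but input remains

z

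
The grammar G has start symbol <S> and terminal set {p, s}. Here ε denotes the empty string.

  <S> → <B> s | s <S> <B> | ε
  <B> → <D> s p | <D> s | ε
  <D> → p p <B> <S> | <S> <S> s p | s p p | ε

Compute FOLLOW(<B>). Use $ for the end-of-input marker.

{$, p, s}

FIRST(<S>) = {ε, p, s}  (via <B> s)
FIRST(<D>) = {ε, p, s}  (via <S> <S> s p)
FIRST(<B>) = {ε, p, s}  (via <D> s p, <D> s)
FOLLOW(<S>) includes $ since <S> is the start symbol.
FOLLOW(<D>): in <B>→<D> s p, <D> is followed by s p with FIRST {s}; in <B>→<D> s, <D> is followed by s with FIRST {s}. Thus FOLLOW(<D>) = {s}.
FOLLOW(<S>): in <S>→s <S> <B>, <S> is followed by <B> with FIRST {ε, p, s}; in <S>→s <S> <B>, the suffix after <S> is nullable (adds nothing new); in <D>→p p <B> <S>, the suffix after <S> is empty, so FOLLOW(<S>) ⊇ FOLLOW(<D>) = {s}; in <D>→<S> <S> s p (occurrence 1), <S> is followed by <S> s p with FIRST {p, s}; in <D>→<S> <S> s p (occurrence 2), <S> is followed by s p with FIRST {s}. Thus FOLLOW(<S>) = {$, p, s}.
FOLLOW(<B>): in <S>→<B> s, <B> is followed by s with FIRST {s}; in <S>→s <S> <B>, the suffix after <B> is empty, so FOLLOW(<B>) ⊇ FOLLOW(<S>) = {$, p, s}; in <D>→p p <B> <S>, <B> is followed by <S> with FIRST {ε, p, s}; in <D>→p p <B> <S>, the suffix after <B> is nullable, so FOLLOW(<B>) ⊇ FOLLOW(<D>) = {s}. Thus FOLLOW(<B>) = {$, p, s}.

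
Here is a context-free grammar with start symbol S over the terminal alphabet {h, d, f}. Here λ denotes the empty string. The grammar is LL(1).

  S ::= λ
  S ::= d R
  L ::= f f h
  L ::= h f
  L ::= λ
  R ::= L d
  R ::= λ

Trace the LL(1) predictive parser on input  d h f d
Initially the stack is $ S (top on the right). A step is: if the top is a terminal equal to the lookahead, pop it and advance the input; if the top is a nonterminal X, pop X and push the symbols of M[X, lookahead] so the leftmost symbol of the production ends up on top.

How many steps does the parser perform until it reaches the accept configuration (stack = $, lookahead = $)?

7

step 1: stack=$ S  input=d h f d $  — expand S ::= d R
step 2: stack=$ R d  input=d h f d $  — match d
step 3: stack=$ R  input=h f d $  — expand R ::= L d
step 4: stack=$ d L  input=h f d $  — expand L ::= h f
step 5: stack=$ d f h  input=h f d $  — match h
step 6: stack=$ d f  input=f d $  — match f
step 7: stack=$ d  input=d $  — match d
Accept reached after 7 steps.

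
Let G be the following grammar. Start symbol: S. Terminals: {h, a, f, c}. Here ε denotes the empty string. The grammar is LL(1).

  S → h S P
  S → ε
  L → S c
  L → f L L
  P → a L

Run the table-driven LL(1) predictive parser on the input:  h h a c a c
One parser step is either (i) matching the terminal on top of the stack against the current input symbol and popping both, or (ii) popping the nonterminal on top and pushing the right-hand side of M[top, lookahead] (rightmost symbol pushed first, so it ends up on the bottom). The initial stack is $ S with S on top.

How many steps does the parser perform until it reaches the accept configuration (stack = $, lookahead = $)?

15

      Stack      Input          Action
   1  $ S        h h a c a c $  expand S → h S P
   2  $ P S h    h h a c a c $  match h
   3  $ P S      h a c a c $    expand S → h S P
   4  $ P P S h  h a c a c $    match h
   5  $ P P S    a c a c $      expand S → ε
   6  $ P P      a c a c $      expand P → a L
   7  $ P L a    a c a c $      match a
   8  $ P L      c a c $        expand L → S c
   9  $ P c S    c a c $        expand S → ε
  10  $ P c      c a c $        match c
  11  $ P        a c $          expand P → a L
  12  $ L a      a c $          match a
  13  $ L        c $            expand L → S c
  14  $ c S      c $            expand S → ε
  15  $ c        c $            match c
Accept reached after 15 steps.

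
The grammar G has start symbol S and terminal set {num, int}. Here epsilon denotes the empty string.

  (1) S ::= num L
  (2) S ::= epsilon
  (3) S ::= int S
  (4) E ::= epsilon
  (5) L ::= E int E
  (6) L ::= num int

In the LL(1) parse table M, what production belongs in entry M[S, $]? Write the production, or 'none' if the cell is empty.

FIRST(S) = {epsilon, int, num}
FIRST(E) = {epsilon}
FIRST(L) = {int, num}  (via E int E)
FOLLOW(S) includes $ since S is the start symbol.
FOLLOW(S): in S::=int S, the suffix after S is empty (adds nothing new). Thus FOLLOW(S) = {$}.
For S ::= num L: FIRST(num L) = {num}, so it goes in M[S, t] for t ∈ {num}.
For S ::= epsilon: FIRST(epsilon) = {epsilon}, so it goes in M[S, t] for t ∈ {}; since epsilon ∈ FIRST, also for every t ∈ FOLLOW(S) = {$}.
For S ::= int S: FIRST(int S) = {int}, so it goes in M[S, t] for t ∈ {int}.

S ::= epsilon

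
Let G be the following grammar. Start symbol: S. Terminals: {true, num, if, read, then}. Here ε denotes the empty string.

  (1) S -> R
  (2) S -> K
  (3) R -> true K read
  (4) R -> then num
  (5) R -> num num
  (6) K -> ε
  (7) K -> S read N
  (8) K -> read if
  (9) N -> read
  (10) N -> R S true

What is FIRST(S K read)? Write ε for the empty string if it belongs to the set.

{num, read, then, true}

FIRST(R) = {num, then, true}
FIRST(N) = {num, read, then, true}  (via R S true)
FIRST(S) = {ε, num, read, then, true}  (via R, K)
FIRST(K) = {ε, num, read, then, true}  (via S read N)
FIRST(S K read): take FIRST of each symbol in turn, carrying on past any symbol whose FIRST contains ε; result {num, read, then, true}.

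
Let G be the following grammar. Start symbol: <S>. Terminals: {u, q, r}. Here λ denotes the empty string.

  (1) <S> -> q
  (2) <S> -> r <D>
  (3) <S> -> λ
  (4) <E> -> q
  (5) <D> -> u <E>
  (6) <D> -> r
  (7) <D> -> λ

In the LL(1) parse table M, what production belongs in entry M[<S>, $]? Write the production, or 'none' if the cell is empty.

FIRST(<S>) = {λ, q, r}
FIRST(<E>) = {q}
FIRST(<D>) = {λ, r, u}
FOLLOW(<S>) includes $ since <S> is the start symbol.
FOLLOW(<S>): <S> appears on no right-hand side. Thus FOLLOW(<S>) = {$}.
For <S> -> q: FIRST(q) = {q}, so it goes in M[<S>, t] for t ∈ {q}.
For <S> -> r <D>: FIRST(r <D>) = {r}, so it goes in M[<S>, t] for t ∈ {r}.
For <S> -> λ: FIRST(λ) = {λ}, so it goes in M[<S>, t] for t ∈ {}; since λ ∈ FIRST, also for every t ∈ FOLLOW(<S>) = {$}.

<S> -> λ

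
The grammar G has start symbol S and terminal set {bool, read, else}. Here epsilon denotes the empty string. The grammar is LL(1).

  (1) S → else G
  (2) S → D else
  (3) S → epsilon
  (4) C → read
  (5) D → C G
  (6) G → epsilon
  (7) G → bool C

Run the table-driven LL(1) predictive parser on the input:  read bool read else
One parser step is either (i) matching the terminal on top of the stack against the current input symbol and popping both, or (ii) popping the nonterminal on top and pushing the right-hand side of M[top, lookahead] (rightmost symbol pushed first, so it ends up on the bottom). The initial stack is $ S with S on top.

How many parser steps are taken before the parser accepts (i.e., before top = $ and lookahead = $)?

9

step 1: stack=$ S  input=read bool read else $  — expand S → D else
step 2: stack=$ else D  input=read bool read else $  — expand D → C G
step 3: stack=$ else G C  input=read bool read else $  — expand C → read
step 4: stack=$ else G read  input=read bool read else $  — match read
step 5: stack=$ else G  input=bool read else $  — expand G → bool C
step 6: stack=$ else C bool  input=bool read else $  — match bool
step 7: stack=$ else C  input=read else $  — expand C → read
step 8: stack=$ else read  input=read else $  — match read
step 9: stack=$ else  input=else $  — match else
Accept reached after 9 steps.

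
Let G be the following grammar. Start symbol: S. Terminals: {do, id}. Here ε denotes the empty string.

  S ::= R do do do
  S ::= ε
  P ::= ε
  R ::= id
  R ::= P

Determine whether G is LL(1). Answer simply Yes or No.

Yes

FIRST(S) = {ε, do, id}
FIRST(P) = {ε}
FIRST(R) = {ε, id}
FOLLOW(S) = {$}
FOLLOW(P) = {do}
FOLLOW(R) = {do}
Each cell of M receives at most one production.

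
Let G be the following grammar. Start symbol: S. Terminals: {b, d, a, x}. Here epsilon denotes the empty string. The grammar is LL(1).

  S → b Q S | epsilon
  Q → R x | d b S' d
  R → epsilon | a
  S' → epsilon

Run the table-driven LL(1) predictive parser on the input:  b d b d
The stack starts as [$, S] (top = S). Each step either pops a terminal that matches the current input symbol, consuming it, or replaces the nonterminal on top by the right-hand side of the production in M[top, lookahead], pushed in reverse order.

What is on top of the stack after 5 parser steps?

S'

     Stack         Input      Action
  1  $ S           b d b d $  expand S → b Q S
  2  $ S Q b       b d b d $  match b
  3  $ S Q         d b d $    expand Q → d b S' d
  4  $ S d S' b d  d b d $    match d
  5  $ S d S' b    b d $      match b
Stack after step 5: $ S d S' (top = S').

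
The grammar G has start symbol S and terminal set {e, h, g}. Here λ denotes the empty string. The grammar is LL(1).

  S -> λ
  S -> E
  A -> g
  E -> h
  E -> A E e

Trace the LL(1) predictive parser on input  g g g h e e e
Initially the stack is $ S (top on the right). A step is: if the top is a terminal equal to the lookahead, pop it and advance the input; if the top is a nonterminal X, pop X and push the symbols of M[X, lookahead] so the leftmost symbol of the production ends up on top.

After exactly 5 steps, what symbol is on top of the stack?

A

step 1: stack=$ S  input=g g g h e e e $  — expand S -> E
step 2: stack=$ E  input=g g g h e e e $  — expand E -> A E e
step 3: stack=$ e E A  input=g g g h e e e $  — expand A -> g
step 4: stack=$ e E g  input=g g g h e e e $  — match g
step 5: stack=$ e E  input=g g h e e e $  — expand E -> A E e
Stack after step 5: $ e e E A (top = A).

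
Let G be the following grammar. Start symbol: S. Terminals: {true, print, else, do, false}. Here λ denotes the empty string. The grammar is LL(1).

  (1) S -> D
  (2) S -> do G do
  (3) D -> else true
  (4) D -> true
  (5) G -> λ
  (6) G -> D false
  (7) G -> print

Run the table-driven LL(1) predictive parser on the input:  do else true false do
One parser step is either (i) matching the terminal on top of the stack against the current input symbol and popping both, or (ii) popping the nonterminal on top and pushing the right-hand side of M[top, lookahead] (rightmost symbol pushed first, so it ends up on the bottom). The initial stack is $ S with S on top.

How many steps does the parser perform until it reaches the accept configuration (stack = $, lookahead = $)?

step 1: stack=$ S  input=do else true false do $  — expand S -> do G do
step 2: stack=$ do G do  input=do else true false do $  — match do
step 3: stack=$ do G  input=else true false do $  — expand G -> D false
step 4: stack=$ do false D  input=else true false do $  — expand D -> else true
step 5: stack=$ do false true else  input=else true false do $  — match else
step 6: stack=$ do false true  input=true false do $  — match true
step 7: stack=$ do false  input=false do $  — match false
step 8: stack=$ do  input=do $  — match do
Accept reached after 8 steps.

8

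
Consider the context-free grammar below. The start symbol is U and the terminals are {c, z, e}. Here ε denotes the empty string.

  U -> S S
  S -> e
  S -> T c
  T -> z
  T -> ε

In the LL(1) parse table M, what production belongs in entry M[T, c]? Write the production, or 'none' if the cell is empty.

T -> ε

FIRST(T) = {ε, z}
FIRST(S) = {c, e, z}  (via T c)
FIRST(U) = {c, e, z}  (via S S)
FOLLOW(U) includes $ since U is the start symbol.
FOLLOW(T): in S->T c, T is followed by c with FIRST {c}. Thus FOLLOW(T) = {c}.
For T -> z: FIRST(z) = {z}, so it goes in M[T, t] for t ∈ {z}.
For T -> ε: FIRST(ε) = {ε}, so it goes in M[T, t] for t ∈ {}; since ε ∈ FIRST, also for every t ∈ FOLLOW(T) = {c}.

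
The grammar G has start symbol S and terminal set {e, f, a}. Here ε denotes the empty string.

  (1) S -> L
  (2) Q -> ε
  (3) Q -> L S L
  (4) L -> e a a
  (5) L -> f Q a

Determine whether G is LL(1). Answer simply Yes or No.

Yes

FIRST(S) = {e, f}
FIRST(Q) = {ε, e, f}
FIRST(L) = {e, f}
FOLLOW(S) = {$, e, f}
FOLLOW(Q) = {a}
FOLLOW(L) = {$, a, e, f}
Each cell of M receives at most one production.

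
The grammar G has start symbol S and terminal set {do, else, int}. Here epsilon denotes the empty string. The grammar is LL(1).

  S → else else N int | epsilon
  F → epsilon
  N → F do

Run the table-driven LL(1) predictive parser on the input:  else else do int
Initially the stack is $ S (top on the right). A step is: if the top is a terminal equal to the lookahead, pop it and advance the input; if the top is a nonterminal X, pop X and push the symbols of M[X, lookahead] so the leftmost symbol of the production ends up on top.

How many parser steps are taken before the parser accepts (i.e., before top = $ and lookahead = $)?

step 1: stack=$ S  input=else else do int $  — expand S → else else N int
step 2: stack=$ int N else else  input=else else do int $  — match else
step 3: stack=$ int N else  input=else do int $  — match else
step 4: stack=$ int N  input=do int $  — expand N → F do
step 5: stack=$ int do F  input=do int $  — expand F → epsilon
step 6: stack=$ int do  input=do int $  — match do
step 7: stack=$ int  input=int $  — match int
Accept reached after 7 steps.

7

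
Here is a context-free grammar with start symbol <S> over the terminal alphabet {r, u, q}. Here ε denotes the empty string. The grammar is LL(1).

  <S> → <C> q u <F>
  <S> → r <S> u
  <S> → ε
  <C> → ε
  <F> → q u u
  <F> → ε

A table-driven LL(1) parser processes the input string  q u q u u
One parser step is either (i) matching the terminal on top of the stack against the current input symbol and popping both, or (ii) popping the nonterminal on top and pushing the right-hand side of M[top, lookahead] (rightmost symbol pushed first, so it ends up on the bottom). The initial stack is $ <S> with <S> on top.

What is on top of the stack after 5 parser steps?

q

step 1: stack=$ <S>  input=q u q u u $  — expand <S> → <C> q u <F>
step 2: stack=$ <F> u q <C>  input=q u q u u $  — expand <C> → ε
step 3: stack=$ <F> u q  input=q u q u u $  — match q
step 4: stack=$ <F> u  input=u q u u $  — match u
step 5: stack=$ <F>  input=q u u $  — expand <F> → q u u
Stack after step 5: $ u u q (top = q).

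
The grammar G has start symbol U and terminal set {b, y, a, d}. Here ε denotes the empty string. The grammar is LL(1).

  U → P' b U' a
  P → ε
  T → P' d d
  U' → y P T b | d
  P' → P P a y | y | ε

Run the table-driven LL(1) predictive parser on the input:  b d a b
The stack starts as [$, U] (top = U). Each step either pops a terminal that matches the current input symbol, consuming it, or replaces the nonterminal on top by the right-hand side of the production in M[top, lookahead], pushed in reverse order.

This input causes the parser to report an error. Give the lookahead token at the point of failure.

     Stack        Input      Action
  1  $ U          b d a b $  expand U → P' b U' a
  2  $ a U' b P'  b d a b $  expand P' → ε
  3  $ a U' b     b d a b $  match b
  4  $ a U'       d a b $    expand U' → d
  5  $ a d        d a b $    match d
  6  $ a          a b $      match a
  7  $            b $        error: stack empty but input remains

b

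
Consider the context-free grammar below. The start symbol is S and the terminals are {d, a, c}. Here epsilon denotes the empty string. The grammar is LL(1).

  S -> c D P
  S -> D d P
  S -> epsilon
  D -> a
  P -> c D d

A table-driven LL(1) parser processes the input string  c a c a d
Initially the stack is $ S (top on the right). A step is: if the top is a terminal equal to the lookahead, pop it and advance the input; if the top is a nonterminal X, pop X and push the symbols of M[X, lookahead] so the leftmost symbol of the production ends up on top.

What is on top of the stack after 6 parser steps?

     Stack    Input        Action
  1  $ S      c a c a d $  expand S -> c D P
  2  $ P D c  c a c a d $  match c
  3  $ P D    a c a d $    expand D -> a
  4  $ P a    a c a d $    match a
  5  $ P      c a d $      expand P -> c D d
  6  $ d D c  c a d $      match c
Stack after step 6: $ d D (top = D).

D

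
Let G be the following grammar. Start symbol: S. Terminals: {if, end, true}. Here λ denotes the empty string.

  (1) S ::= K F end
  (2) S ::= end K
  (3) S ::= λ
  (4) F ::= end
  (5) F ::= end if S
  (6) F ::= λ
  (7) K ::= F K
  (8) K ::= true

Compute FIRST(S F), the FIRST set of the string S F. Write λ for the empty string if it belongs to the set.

{λ, end, true}

FIRST(F) = {λ, end}
FIRST(K) = {end, true}  (via F K)
FIRST(S) = {λ, end, true}  (via K F end)
FIRST(S F): take FIRST of each symbol in turn, carrying on past any symbol whose FIRST contains λ; result {λ, end, true}.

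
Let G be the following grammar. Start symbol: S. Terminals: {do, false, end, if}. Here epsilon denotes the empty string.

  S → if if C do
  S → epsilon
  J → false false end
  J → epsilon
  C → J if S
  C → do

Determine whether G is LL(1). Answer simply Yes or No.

Yes

FIRST(S) = {epsilon, if}
FIRST(J) = {epsilon, false}
FIRST(C) = {do, false, if}
FOLLOW(S) = {$, do}
FOLLOW(J) = {if}
FOLLOW(C) = {do}
Each cell of M receives at most one production.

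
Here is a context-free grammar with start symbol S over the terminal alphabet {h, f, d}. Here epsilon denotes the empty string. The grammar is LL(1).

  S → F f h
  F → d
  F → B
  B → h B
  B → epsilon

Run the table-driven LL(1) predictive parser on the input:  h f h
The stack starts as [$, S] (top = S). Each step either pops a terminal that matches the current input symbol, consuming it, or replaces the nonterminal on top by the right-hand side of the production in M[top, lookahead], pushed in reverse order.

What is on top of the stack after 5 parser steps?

f

step 1: stack=$ S  input=h f h $  — expand S → F f h
step 2: stack=$ h f F  input=h f h $  — expand F → B
step 3: stack=$ h f B  input=h f h $  — expand B → h B
step 4: stack=$ h f B h  input=h f h $  — match h
step 5: stack=$ h f B  input=f h $  — expand B → epsilon
Stack after step 5: $ h f (top = f).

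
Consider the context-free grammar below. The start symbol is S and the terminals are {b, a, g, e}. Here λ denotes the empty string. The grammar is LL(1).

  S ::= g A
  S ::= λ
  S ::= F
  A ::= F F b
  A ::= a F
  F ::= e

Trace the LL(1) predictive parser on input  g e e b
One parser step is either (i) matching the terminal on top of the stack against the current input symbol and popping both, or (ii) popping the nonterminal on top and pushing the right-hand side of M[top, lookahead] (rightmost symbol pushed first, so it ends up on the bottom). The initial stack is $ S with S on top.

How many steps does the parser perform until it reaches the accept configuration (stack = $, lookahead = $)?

step 1: stack=$ S  input=g e e b $  — expand S ::= g A
step 2: stack=$ A g  input=g e e b $  — match g
step 3: stack=$ A  input=e e b $  — expand A ::= F F b
step 4: stack=$ b F F  input=e e b $  — expand F ::= e
step 5: stack=$ b F e  input=e e b $  — match e
step 6: stack=$ b F  input=e b $  — expand F ::= e
step 7: stack=$ b e  input=e b $  — match e
step 8: stack=$ b  input=b $  — match b
Accept reached after 8 steps.

8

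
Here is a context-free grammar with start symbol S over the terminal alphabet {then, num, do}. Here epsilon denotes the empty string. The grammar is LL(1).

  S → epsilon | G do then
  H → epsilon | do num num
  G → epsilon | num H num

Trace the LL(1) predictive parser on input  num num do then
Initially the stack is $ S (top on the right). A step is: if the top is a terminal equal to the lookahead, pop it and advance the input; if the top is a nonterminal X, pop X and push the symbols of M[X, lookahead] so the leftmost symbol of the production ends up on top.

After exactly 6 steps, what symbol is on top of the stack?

then

step 1: stack=$ S  input=num num do then $  — expand S → G do then
step 2: stack=$ then do G  input=num num do then $  — expand G → num H num
step 3: stack=$ then do num H num  input=num num do then $  — match num
step 4: stack=$ then do num H  input=num do then $  — expand H → epsilon
step 5: stack=$ then do num  input=num do then $  — match num
step 6: stack=$ then do  input=do then $  — match do
Stack after step 6: $ then (top = then).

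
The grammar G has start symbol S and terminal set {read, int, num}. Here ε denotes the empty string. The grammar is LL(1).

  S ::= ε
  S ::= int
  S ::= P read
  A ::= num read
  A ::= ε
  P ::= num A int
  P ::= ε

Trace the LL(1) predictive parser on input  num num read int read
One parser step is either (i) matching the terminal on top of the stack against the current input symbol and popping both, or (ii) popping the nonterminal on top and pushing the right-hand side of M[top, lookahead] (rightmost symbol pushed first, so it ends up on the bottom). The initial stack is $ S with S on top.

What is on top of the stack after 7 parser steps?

read

     Stack                Input                    Action
  1  $ S                  num num read int read $  expand S ::= P read
  2  $ read P             num num read int read $  expand P ::= num A int
  3  $ read int A num     num num read int read $  match num
  4  $ read int A         num read int read $      expand A ::= num read
  5  $ read int read num  num read int read $      match num
  6  $ read int read      read int read $          match read
  7  $ read int           int read $               match int
Stack after step 7: $ read (top = read).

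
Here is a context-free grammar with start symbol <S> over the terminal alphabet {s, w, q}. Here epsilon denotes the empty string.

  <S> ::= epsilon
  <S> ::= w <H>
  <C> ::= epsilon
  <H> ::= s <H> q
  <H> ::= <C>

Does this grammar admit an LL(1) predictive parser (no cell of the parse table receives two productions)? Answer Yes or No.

FIRST(<S>) = {epsilon, w}
FIRST(<C>) = {epsilon}
FIRST(<H>) = {epsilon, s}
FOLLOW(<S>) = {$}
FOLLOW(<C>) = {$, q}
FOLLOW(<H>) = {$, q}
Each cell of M receives at most one production.

Yes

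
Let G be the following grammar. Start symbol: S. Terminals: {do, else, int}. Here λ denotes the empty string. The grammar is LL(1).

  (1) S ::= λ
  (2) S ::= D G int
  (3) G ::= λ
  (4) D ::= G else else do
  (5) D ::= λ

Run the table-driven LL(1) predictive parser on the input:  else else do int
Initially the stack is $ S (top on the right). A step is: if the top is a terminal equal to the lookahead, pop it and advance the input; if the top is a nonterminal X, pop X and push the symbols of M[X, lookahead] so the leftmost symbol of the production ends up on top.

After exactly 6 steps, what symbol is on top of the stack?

G

step 1: stack=$ S  input=else else do int $  — expand S ::= D G int
step 2: stack=$ int G D  input=else else do int $  — expand D ::= G else else do
step 3: stack=$ int G do else else G  input=else else do int $  — expand G ::= λ
step 4: stack=$ int G do else else  input=else else do int $  — match else
step 5: stack=$ int G do else  input=else do int $  — match else
step 6: stack=$ int G do  input=do int $  — match do
Stack after step 6: $ int G (top = G).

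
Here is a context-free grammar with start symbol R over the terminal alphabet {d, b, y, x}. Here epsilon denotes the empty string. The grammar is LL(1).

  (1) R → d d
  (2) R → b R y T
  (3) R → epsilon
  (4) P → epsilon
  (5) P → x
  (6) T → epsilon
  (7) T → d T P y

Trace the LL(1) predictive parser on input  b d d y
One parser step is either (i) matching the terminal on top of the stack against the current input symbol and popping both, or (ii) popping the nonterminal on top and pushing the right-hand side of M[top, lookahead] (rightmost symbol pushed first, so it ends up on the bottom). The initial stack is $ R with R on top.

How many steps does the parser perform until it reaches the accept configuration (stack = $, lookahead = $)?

7

     Stack      Input      Action
  1  $ R        b d d y $  expand R → b R y T
  2  $ T y R b  b d d y $  match b
  3  $ T y R    d d y $    expand R → d d
  4  $ T y d d  d d y $    match d
  5  $ T y d    d y $      match d
  6  $ T y      y $        match y
  7  $ T        $          expand T → epsilon
Accept reached after 7 steps.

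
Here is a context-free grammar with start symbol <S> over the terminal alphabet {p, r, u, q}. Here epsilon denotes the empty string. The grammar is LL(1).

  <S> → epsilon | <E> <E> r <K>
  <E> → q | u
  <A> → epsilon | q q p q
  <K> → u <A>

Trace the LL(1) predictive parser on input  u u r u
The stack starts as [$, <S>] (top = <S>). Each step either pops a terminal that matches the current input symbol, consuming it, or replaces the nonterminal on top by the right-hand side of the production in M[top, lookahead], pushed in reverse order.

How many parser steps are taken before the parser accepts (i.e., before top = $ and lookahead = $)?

9

     Stack            Input      Action
  1  $ <S>            u u r u $  expand <S> → <E> <E> r <K>
  2  $ <K> r <E> <E>  u u r u $  expand <E> → u
  3  $ <K> r <E> u    u u r u $  match u
  4  $ <K> r <E>      u r u $    expand <E> → u
  5  $ <K> r u        u r u $    match u
  6  $ <K> r          r u $      match r
  7  $ <K>            u $        expand <K> → u <A>
  8  $ <A> u          u $        match u
  9  $ <A>            $          expand <A> → epsilon
Accept reached after 9 steps.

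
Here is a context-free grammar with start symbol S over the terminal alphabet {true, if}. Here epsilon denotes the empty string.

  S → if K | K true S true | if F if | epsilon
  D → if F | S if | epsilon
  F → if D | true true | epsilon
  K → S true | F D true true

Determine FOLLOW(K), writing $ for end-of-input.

FIRST(F): from F→if D we get {if}; from F→true true we get {true}; from F→epsilon we get {epsilon}. So FIRST(F) = {epsilon, if, true}.
FIRST(S): from S→if K we get {if}; from S→K true S true we get {if, true}; from S→if F if we get {if}; from S→epsilon we get {epsilon}. So FIRST(S) = {epsilon, if, true}.
FIRST(D): from D→if F we get {if}; from D→S if we get {if, true}; from D→epsilon we get {epsilon}. So FIRST(D) = {epsilon, if, true}.
FIRST(K): from K→S true we get {if, true}; from K→F D true true we get {if, true}. So FIRST(K) = {if, true}.
FOLLOW(S) includes $ since S is the start symbol.
FOLLOW(S): in S→K true S true, S is followed by true with FIRST {true}; in D→S if, S is followed by if with FIRST {if}; in K→S true, S is followed by true with FIRST {true}. Thus FOLLOW(S) = {$, if, true}.
FOLLOW(K): in S→if K, the suffix after K is empty, so FOLLOW(K) ⊇ FOLLOW(S) = {$, if, true}; in S→K true S true, K is followed by true S true with FIRST {true}. Thus FOLLOW(K) = {$, if, true}.
FOLLOW(D): in F→if D, the suffix after D is empty, so FOLLOW(D) ⊇ FOLLOW(F) = {if, true}; in K→F D true true, D is followed by true true with FIRST {true}. Thus FOLLOW(D) = {if, true}.
FOLLOW(F): in S→if F if, F is followed by if with FIRST {if}; in D→if F, the suffix after F is empty, so FOLLOW(F) ⊇ FOLLOW(D) = {if, true}; in K→F D true true, F is followed by D true true with FIRST {if, true}. Thus FOLLOW(F) = {if, true}.

{$, if, true}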